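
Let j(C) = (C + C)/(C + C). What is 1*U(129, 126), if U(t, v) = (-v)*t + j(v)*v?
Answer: -16128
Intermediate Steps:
j(C) = 1 (j(C) = (2*C)/((2*C)) = (2*C)*(1/(2*C)) = 1)
U(t, v) = v - t*v (U(t, v) = (-v)*t + 1*v = -t*v + v = v - t*v)
1*U(129, 126) = 1*(126*(1 - 1*129)) = 1*(126*(1 - 129)) = 1*(126*(-128)) = 1*(-16128) = -16128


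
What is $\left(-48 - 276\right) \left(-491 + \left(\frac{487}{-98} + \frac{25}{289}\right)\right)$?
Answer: $\frac{2275191990}{14161} \approx 1.6067 \cdot 10^{5}$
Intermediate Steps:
$\left(-48 - 276\right) \left(-491 + \left(\frac{487}{-98} + \frac{25}{289}\right)\right) = - 324 \left(-491 + \left(487 \left(- \frac{1}{98}\right) + 25 \cdot \frac{1}{289}\right)\right) = - 324 \left(-491 + \left(- \frac{487}{98} + \frac{25}{289}\right)\right) = - 324 \left(-491 - \frac{138293}{28322}\right) = \left(-324\right) \left(- \frac{14044395}{28322}\right) = \frac{2275191990}{14161}$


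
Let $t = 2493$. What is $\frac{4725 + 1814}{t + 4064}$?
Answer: $\frac{6539}{6557} \approx 0.99725$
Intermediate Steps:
$\frac{4725 + 1814}{t + 4064} = \frac{4725 + 1814}{2493 + 4064} = \frac{6539}{6557}$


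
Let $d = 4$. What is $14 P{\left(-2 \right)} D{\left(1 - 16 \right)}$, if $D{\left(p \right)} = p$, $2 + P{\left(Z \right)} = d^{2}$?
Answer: $-2940$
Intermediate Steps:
$P{\left(Z \right)} = 14$ ($P{\left(Z \right)} = -2 + 4^{2} = -2 + 16 = 14$)
$14 P{\left(-2 \right)} D{\left(1 - 16 \right)} = 14 \cdot 14 \left(1 - 16\right) = 196 \left(1 - 16\right) = 196 \left(-15\right) = -2940$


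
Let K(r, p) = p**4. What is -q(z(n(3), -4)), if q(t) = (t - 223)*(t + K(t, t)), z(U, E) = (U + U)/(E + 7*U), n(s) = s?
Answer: 116479590/1419857 ≈ 82.036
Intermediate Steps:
z(U, E) = 2*U/(E + 7*U) (z(U, E) = (2*U)/(E + 7*U) = 2*U/(E + 7*U))
q(t) = (-223 + t)*(t + t**4) (q(t) = (t - 223)*(t + t**4) = (-223 + t)*(t + t**4))
-q(z(n(3), -4)) = -2*3/(-4 + 7*3)*(-223 + 2*3/(-4 + 7*3) + (2*3/(-4 + 7*3))**4 - 223*216/(-4 + 7*3)**3) = -2*3/(-4 + 21)*(-223 + 2*3/(-4 + 21) + (2*3/(-4 + 21))**4 - 223*216/(-4 + 21)**3) = -2*3/17*(-223 + 2*3/17 + (2*3/17)**4 - 223*(2*3/17)**3) = -2*3*(1/17)*(-223 + 2*3*(1/17) + (2*3*(1/17))**4 - 223*(2*3*(1/17))**3) = -6*(-223 + 6/17 + (6/17)**4 - 223*(6/17)**3)/17 = -6*(-223 + 6/17 + 1296/83521 - 223*216/4913)/17 = -6*(-223 + 6/17 + 1296/83521 - 48168/4913)/17 = -6*(-19413265)/(17*83521) = -1*(-116479590/1419857) = 116479590/1419857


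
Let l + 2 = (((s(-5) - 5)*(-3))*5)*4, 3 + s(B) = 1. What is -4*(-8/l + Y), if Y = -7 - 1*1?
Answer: 6704/209 ≈ 32.077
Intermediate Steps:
s(B) = -2 (s(B) = -3 + 1 = -2)
Y = -8 (Y = -7 - 1 = -8)
l = 418 (l = -2 + (((-2 - 5)*(-3))*5)*4 = -2 + (-7*(-3)*5)*4 = -2 + (21*5)*4 = -2 + 105*4 = -2 + 420 = 418)
-4*(-8/l + Y) = -4*(-8/418 - 8) = -4*(-8*1/418 - 8) = -4*(-4/209 - 8) = -4*(-1676/209) = 6704/209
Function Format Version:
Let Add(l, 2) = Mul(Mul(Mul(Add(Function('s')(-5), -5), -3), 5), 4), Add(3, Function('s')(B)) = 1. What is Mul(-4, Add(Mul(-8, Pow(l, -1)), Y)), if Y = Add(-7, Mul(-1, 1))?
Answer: Rational(6704, 209) ≈ 32.077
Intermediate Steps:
Function('s')(B) = -2 (Function('s')(B) = Add(-3, 1) = -2)
Y = -8 (Y = Add(-7, -1) = -8)
l = 418 (l = Add(-2, Mul(Mul(Mul(Add(-2, -5), -3), 5), 4)) = Add(-2, Mul(Mul(Mul(-7, -3), 5), 4)) = Add(-2, Mul(Mul(21, 5), 4)) = Add(-2, Mul(105, 4)) = Add(-2, 420) = 418)
Mul(-4, Add(Mul(-8, Pow(l, -1)), Y)) = Mul(-4, Add(Mul(-8, Pow(418, -1)), -8)) = Mul(-4, Add(Mul(-8, Rational(1, 418)), -8)) = Mul(-4, Add(Rational(-4, 209), -8)) = Mul(-4, Rational(-1676, 209)) = Rational(6704, 209)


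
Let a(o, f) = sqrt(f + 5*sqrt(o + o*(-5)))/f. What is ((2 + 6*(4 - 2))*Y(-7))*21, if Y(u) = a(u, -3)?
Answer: -98*sqrt(-3 + 10*sqrt(7)) ≈ -474.64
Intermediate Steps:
a(o, f) = sqrt(f + 10*sqrt(-o))/f (a(o, f) = sqrt(f + 5*sqrt(o - 5*o))/f = sqrt(f + 5*sqrt(-4*o))/f = sqrt(f + 5*(2*sqrt(-o)))/f = sqrt(f + 10*sqrt(-o))/f)
Y(u) = -sqrt(-3 + 10*sqrt(-u))/3 (Y(u) = sqrt(-3 + 10*sqrt(-u))/(-3) = -sqrt(-3 + 10*sqrt(-u))/3)
((2 + 6*(4 - 2))*Y(-7))*21 = ((2 + 6*(4 - 2))*(-sqrt(-3 + 10*sqrt(-1*(-7)))/3))*21 = ((2 + 6*2)*(-sqrt(-3 + 10*sqrt(7))/3))*21 = ((2 + 12)*(-sqrt(-3 + 10*sqrt(7))/3))*21 = (14*(-sqrt(-3 + 10*sqrt(7))/3))*21 = -14*sqrt(-3 + 10*sqrt(7))/3*21 = -98*sqrt(-3 + 10*sqrt(7))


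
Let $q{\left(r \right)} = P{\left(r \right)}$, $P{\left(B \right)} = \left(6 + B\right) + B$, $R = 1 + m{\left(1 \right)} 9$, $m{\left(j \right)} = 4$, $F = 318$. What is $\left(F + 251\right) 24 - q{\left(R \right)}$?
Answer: $13576$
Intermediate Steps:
$R = 37$ ($R = 1 + 4 \cdot 9 = 1 + 36 = 37$)
$P{\left(B \right)} = 6 + 2 B$
$q{\left(r \right)} = 6 + 2 r$
$\left(F + 251\right) 24 - q{\left(R \right)} = \left(318 + 251\right) 24 - \left(6 + 2 \cdot 37\right) = 569 \cdot 24 - \left(6 + 74\right) = 13656 - 80 = 13576$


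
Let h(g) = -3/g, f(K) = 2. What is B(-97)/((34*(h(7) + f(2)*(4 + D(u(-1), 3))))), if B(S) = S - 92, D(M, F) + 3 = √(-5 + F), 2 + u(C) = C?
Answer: -539/646 + 343*I*√2/323 ≈ -0.83436 + 1.5018*I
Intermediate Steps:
u(C) = -2 + C
D(M, F) = -3 + √(-5 + F)
B(S) = -92 + S
B(-97)/((34*(h(7) + f(2)*(4 + D(u(-1), 3))))) = (-92 - 97)/((34*(-3/7 + 2*(4 + (-3 + √(-5 + 3)))))) = -189*1/(34*(-3*⅐ + 2*(4 + (-3 + √(-2))))) = -189*1/(34*(-3/7 + 2*(4 + (-3 + I*√2)))) = -189*1/(34*(-3/7 + 2*(1 + I*√2))) = -189*1/(34*(-3/7 + (2 + 2*I*√2))) = -189*1/(34*(11/7 + 2*I*√2)) = -189/(374/7 + 68*I*√2)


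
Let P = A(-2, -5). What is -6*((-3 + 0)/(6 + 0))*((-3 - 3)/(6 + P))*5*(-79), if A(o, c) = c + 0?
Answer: 7110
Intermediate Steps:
A(o, c) = c
P = -5
-6*((-3 + 0)/(6 + 0))*((-3 - 3)/(6 + P))*5*(-79) = -6*((-3 + 0)/(6 + 0))*((-3 - 3)/(6 - 5))*5*(-79) = -6*(-3/6)*(-6/1)*5*(-79) = -6*(-3*1/6)*(-6*1)*5*(-79) = -6*(-1/2*(-6))*5*(-79) = -18*5*(-79) = -6*15*(-79) = -90*(-79) = 7110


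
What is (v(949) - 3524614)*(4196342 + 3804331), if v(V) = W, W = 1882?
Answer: -28184226798636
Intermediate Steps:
v(V) = 1882
(v(949) - 3524614)*(4196342 + 3804331) = (1882 - 3524614)*(4196342 + 3804331) = -3522732*8000673 = -28184226798636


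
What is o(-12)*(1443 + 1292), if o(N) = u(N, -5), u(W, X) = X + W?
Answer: -46495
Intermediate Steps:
u(W, X) = W + X
o(N) = -5 + N (o(N) = N - 5 = -5 + N)
o(-12)*(1443 + 1292) = (-5 - 12)*(1443 + 1292) = -17*2735 = -46495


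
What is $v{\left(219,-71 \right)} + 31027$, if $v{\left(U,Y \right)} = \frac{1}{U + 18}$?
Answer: $\frac{7353400}{237} \approx 31027.0$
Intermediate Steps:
$v{\left(U,Y \right)} = \frac{1}{18 + U}$
$v{\left(219,-71 \right)} + 31027 = \frac{1}{18 + 219} + 31027 = \frac{1}{237} + 31027 = \frac{7353400}{237}$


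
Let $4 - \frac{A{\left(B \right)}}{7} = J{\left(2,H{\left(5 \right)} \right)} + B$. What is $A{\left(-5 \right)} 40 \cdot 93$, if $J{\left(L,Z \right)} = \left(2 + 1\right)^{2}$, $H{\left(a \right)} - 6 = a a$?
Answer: $0$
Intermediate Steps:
$H{\left(a \right)} = 6 + a^{2}$ ($H{\left(a \right)} = 6 + a a = 6 + a^{2}$)
$J{\left(L,Z \right)} = 9$ ($J{\left(L,Z \right)} = 3^{2} = 9$)
$A{\left(B \right)} = -35 - 7 B$ ($A{\left(B \right)} = 28 - 7 \left(9 + B\right) = 28 - \left(63 + 7 B\right) = -35 - 7 B$)
$A{\left(-5 \right)} 40 \cdot 93 = \left(-35 - -35\right) 40 \cdot 93 = \left(-35 + 35\right) 40 \cdot 93 = 0 \cdot 40 \cdot 93 = 0 \cdot 93 = 0$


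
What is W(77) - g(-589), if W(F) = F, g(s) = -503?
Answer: 580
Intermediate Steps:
W(77) - g(-589) = 77 - 1*(-503) = 77 + 503 = 580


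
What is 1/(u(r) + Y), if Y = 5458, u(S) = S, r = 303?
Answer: 1/5761 ≈ 0.00017358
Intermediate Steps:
1/(u(r) + Y) = 1/(303 + 5458) = 1/5761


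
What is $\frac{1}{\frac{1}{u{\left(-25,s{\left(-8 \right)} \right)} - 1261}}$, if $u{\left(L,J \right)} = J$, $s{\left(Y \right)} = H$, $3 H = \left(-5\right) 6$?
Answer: $-1271$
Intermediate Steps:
$H = -10$ ($H = \frac{\left(-5\right) 6}{3} = \frac{1}{3} \left(-30\right) = -10$)
$s{\left(Y \right)} = -10$
$\frac{1}{\frac{1}{u{\left(-25,s{\left(-8 \right)} \right)} - 1261}} = \frac{1}{\frac{1}{-10 - 1261}} = \frac{1}{\frac{1}{-1271}} = \frac{1}{- \frac{1}{1271}} = -1271$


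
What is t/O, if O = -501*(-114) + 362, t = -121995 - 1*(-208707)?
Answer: 21678/14369 ≈ 1.5087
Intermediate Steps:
t = 86712 (t = -121995 + 208707 = 86712)
O = 57476 (O = 57114 + 362 = 57476)
t/O = 86712/57476 = 86712*(1/57476) = 21678/14369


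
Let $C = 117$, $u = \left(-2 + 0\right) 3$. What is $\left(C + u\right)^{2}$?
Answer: $12321$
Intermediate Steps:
$u = -6$ ($u = \left(-2\right) 3 = -6$)
$\left(C + u\right)^{2} = \left(117 - 6\right)^{2} = 111^{2} = 12321$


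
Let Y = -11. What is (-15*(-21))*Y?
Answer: -3465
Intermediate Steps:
(-15*(-21))*Y = -15*(-21)*(-11) = 315*(-11) = -3465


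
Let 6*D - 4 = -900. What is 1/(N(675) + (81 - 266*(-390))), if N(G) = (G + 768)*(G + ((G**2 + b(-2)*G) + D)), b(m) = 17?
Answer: 1/674887658 ≈ 1.4817e-9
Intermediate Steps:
D = -448/3 (D = 2/3 + (1/6)*(-900) = 2/3 - 150 = -448/3 ≈ -149.33)
N(G) = (768 + G)*(-448/3 + G**2 + 18*G) (N(G) = (G + 768)*(G + ((G**2 + 17*G) - 448/3)) = (768 + G)*(G + (-448/3 + G**2 + 17*G)) = (768 + G)*(-448/3 + G**2 + 18*G))
1/(N(675) + (81 - 266*(-390))) = 1/((-114688 + 675**3 + 786*675**2 + (41024/3)*675) + (81 - 266*(-390))) = 1/((-114688 + 307546875 + 786*455625 + 9230400) + (81 + 103740)) = 1/((-114688 + 307546875 + 358121250 + 9230400) + 103821) = 1/(674783837 + 103821) = 1/674887658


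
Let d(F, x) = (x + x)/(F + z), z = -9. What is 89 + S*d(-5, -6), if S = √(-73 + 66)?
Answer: 89 + 6*I*√7/7 ≈ 89.0 + 2.2678*I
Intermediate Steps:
S = I*√7 (S = √(-7) = I*√7 ≈ 2.6458*I)
d(F, x) = 2*x/(-9 + F) (d(F, x) = (x + x)/(F - 9) = (2*x)/(-9 + F) = 2*x/(-9 + F))
89 + S*d(-5, -6) = 89 + (I*√7)*(2*(-6)/(-9 - 5)) = 89 + (I*√7)*(2*(-6)/(-14)) = 89 + (I*√7)*(2*(-6)*(-1/14)) = 89 + (I*√7)*(6/7) = 89 + 6*I*√7/7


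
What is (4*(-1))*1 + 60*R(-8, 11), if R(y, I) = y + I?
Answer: 176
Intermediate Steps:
R(y, I) = I + y
(4*(-1))*1 + 60*R(-8, 11) = (4*(-1))*1 + 60*(11 - 8) = -4*1 + 60*3 = -4 + 180 = 176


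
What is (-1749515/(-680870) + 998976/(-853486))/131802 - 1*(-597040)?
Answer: 4572840249257952091577/7659185731570164 ≈ 5.9704e+5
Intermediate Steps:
(-1749515/(-680870) + 998976/(-853486))/131802 - 1*(-597040) = (-1749515*(-1/680870) + 998976*(-1/853486))*(1/131802) + 597040 = (349903/136174 - 499488/426743)*(1/131802) + 597040 = (81301377017/58111301282)*(1/131802) + 597040 = 81301377017/7659185731570164 + 597040 = 4572840249257952091577/7659185731570164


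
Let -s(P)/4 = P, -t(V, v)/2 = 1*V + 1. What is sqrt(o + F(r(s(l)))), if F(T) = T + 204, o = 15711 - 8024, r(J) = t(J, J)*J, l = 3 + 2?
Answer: sqrt(7131) ≈ 84.445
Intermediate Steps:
l = 5
t(V, v) = -2 - 2*V (t(V, v) = -2*(1*V + 1) = -2*(V + 1) = -2*(1 + V) = -2 - 2*V)
s(P) = -4*P
r(J) = J*(-2 - 2*J) (r(J) = (-2 - 2*J)*J = J*(-2 - 2*J))
o = 7687
F(T) = 204 + T
sqrt(o + F(r(s(l)))) = sqrt(7687 + (204 - 2*(-4*5)*(1 - 4*5))) = sqrt(7687 + (204 - 2*(-20)*(1 - 20))) = sqrt(7687 + (204 - 2*(-20)*(-19))) = sqrt(7687 + (204 - 760)) = sqrt(7687 - 556) = sqrt(7131)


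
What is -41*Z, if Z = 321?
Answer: -13161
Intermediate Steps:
-41*Z = -41*321 = -13161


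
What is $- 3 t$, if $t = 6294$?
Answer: $-18882$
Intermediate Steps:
$- 3 t = \left(-3\right) 6294 = -18882$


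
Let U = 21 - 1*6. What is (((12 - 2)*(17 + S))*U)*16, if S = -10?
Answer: 16800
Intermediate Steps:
U = 15 (U = 21 - 6 = 15)
(((12 - 2)*(17 + S))*U)*16 = (((12 - 2)*(17 - 10))*15)*16 = ((10*7)*15)*16 = (70*15)*16 = 1050*16 = 16800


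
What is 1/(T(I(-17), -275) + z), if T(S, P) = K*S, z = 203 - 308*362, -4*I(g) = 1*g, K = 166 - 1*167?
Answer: -4/445189 ≈ -8.9849e-6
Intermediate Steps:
K = -1 (K = 166 - 167 = -1)
I(g) = -g/4
z = -111293 (z = 203 - 111496 = -111293)
T(S, P) = -S
1/(T(I(-17), -275) + z) = 1/(-(-1)*(-17)/4 - 111293) = 1/(-1*17/4 - 111293) = 1/(-17/4 - 111293) = 1/(-445189/4) = -4/445189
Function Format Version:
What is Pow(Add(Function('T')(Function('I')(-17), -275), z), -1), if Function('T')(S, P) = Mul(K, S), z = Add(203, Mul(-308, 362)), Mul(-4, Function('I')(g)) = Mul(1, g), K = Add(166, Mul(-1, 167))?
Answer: Rational(-4, 445189) ≈ -8.9849e-6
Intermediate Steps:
K = -1 (K = Add(166, -167) = -1)
Function('I')(g) = Mul(Rational(-1, 4), g) (Function('I')(g) = Mul(Rational(-1, 4), Mul(1, g)) = Mul(Rational(-1, 4), g))
z = -111293 (z = Add(203, -111496) = -111293)
Function('T')(S, P) = Mul(-1, S)
Pow(Add(Function('T')(Function('I')(-17), -275), z), -1) = Pow(Add(Mul(-1, Mul(Rational(-1, 4), -17)), -111293), -1) = Pow(Add(Mul(-1, Rational(17, 4)), -111293), -1) = Pow(Add(Rational(-17, 4), -111293), -1) = Pow(Rational(-445189, 4), -1) = Rational(-4, 445189)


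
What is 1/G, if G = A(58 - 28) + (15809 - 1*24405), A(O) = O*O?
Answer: -1/7696 ≈ -0.00012994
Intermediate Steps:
A(O) = O²
G = -7696 (G = (58 - 28)² + (15809 - 1*24405) = 30² + (15809 - 24405) = 900 - 8596 = -7696)
1/G = 1/(-7696) = -1/7696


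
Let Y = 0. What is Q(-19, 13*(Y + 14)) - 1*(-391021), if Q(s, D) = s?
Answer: 391002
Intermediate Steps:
Q(-19, 13*(Y + 14)) - 1*(-391021) = -19 - 1*(-391021) = -19 + 391021 = 391002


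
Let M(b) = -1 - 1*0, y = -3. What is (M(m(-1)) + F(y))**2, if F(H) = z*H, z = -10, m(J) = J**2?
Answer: 841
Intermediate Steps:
F(H) = -10*H
M(b) = -1 (M(b) = -1 + 0 = -1)
(M(m(-1)) + F(y))**2 = (-1 - 10*(-3))**2 = (-1 + 30)**2 = 29**2 = 841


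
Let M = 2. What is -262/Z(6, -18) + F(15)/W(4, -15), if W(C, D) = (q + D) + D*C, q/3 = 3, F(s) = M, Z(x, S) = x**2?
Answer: -1447/198 ≈ -7.3081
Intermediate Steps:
F(s) = 2
q = 9 (q = 3*3 = 9)
W(C, D) = 9 + D + C*D (W(C, D) = (9 + D) + D*C = (9 + D) + C*D = 9 + D + C*D)
-262/Z(6, -18) + F(15)/W(4, -15) = -262/(6**2) + 2/(9 - 15 + 4*(-15)) = -262/36 + 2/(9 - 15 - 60) = -262*1/36 + 2/(-66) = -131/18 + 2*(-1/66) = -131/18 - 1/33 = -1447/198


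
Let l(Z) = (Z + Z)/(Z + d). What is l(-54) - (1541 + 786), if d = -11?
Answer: -151147/65 ≈ -2325.3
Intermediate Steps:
l(Z) = 2*Z/(-11 + Z) (l(Z) = (Z + Z)/(Z - 11) = (2*Z)/(-11 + Z) = 2*Z/(-11 + Z))
l(-54) - (1541 + 786) = 2*(-54)/(-11 - 54) - (1541 + 786) = 2*(-54)/(-65) - 1*2327 = 2*(-54)*(-1/65) - 2327 = 108/65 - 2327 = -151147/65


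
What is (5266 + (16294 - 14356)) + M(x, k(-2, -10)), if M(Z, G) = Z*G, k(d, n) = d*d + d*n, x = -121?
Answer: 4300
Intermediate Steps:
k(d, n) = d² + d*n
M(Z, G) = G*Z
(5266 + (16294 - 14356)) + M(x, k(-2, -10)) = (5266 + (16294 - 14356)) - 2*(-2 - 10)*(-121) = (5266 + 1938) - 2*(-12)*(-121) = 7204 + 24*(-121) = 7204 - 2904 = 4300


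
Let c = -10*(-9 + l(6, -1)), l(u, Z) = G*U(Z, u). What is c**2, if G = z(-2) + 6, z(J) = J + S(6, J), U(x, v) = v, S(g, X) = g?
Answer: 260100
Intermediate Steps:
z(J) = 6 + J (z(J) = J + 6 = 6 + J)
G = 10 (G = (6 - 2) + 6 = 4 + 6 = 10)
l(u, Z) = 10*u
c = -510 (c = -10*(-9 + 10*6) = -10*(-9 + 60) = -10*51 = -510)
c**2 = (-510)**2 = 260100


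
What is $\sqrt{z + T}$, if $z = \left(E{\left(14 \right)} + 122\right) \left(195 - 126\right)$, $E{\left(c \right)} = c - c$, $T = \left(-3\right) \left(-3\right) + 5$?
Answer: $4 \sqrt{527} \approx 91.826$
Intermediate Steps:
$T = 14$ ($T = 9 + 5 = 14$)
$E{\left(c \right)} = 0$
$z = 8418$ ($z = \left(0 + 122\right) \left(195 - 126\right) = 122 \cdot 69 = 8418$)
$\sqrt{z + T} = \sqrt{8418 + 14} = \sqrt{8432} = 4 \sqrt{527}$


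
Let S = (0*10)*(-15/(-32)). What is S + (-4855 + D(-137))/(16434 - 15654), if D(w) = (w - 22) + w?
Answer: -1717/260 ≈ -6.6038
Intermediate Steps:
D(w) = -22 + 2*w (D(w) = (-22 + w) + w = -22 + 2*w)
S = 0 (S = 0*(-15*(-1/32)) = 0*(15/32) = 0)
S + (-4855 + D(-137))/(16434 - 15654) = 0 + (-4855 + (-22 + 2*(-137)))/(16434 - 15654) = 0 + (-4855 + (-22 - 274))/780 = 0 + (-4855 - 296)*(1/780) = 0 - 5151*1/780 = 0 - 1717/260 = -1717/260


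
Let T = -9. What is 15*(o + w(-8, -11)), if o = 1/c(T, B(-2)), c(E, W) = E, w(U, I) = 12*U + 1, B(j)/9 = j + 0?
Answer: -4280/3 ≈ -1426.7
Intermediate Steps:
B(j) = 9*j (B(j) = 9*(j + 0) = 9*j)
w(U, I) = 1 + 12*U
o = -1/9 (o = 1/(-9) = -1/9 ≈ -0.11111)
15*(o + w(-8, -11)) = 15*(-1/9 + (1 + 12*(-8))) = 15*(-1/9 + (1 - 96)) = 15*(-1/9 - 95) = 15*(-856/9) = -4280/3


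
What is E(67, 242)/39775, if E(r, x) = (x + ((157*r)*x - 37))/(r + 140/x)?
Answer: 23695551/25018475 ≈ 0.94712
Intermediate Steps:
E(r, x) = (-37 + x + 157*r*x)/(r + 140/x) (E(r, x) = (x + (157*r*x - 37))/(r + 140/x) = (x + (-37 + 157*r*x))/(r + 140/x) = (-37 + x + 157*r*x)/(r + 140/x))
E(67, 242)/39775 = (242*(-37 + 242 + 157*67*242)/(140 + 67*242))/39775 = (242*(-37 + 242 + 2545598)/(140 + 16214))*(1/39775) = (242*2545803/16354)*(1/39775) = (242*(1/16354)*2545803)*(1/39775) = (23695551/629)*(1/39775) = 23695551/25018475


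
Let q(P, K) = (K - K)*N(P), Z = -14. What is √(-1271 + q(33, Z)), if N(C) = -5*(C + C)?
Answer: I*√1271 ≈ 35.651*I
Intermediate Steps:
N(C) = -10*C
q(P, K) = 0 (q(P, K) = (K - K)*(-10*P) = 0*(-10*P) = 0)
√(-1271 + q(33, Z)) = √(-1271 + 0) = √(-1271) = I*√1271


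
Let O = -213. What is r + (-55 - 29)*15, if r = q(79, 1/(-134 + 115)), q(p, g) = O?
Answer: -1473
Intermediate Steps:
q(p, g) = -213
r = -213
r + (-55 - 29)*15 = -213 + (-55 - 29)*15 = -213 - 84*15 = -213 - 1260 = -1473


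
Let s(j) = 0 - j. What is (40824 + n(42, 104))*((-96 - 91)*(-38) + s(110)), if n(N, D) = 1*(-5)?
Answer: 285569724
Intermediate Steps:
n(N, D) = -5
s(j) = -j
(40824 + n(42, 104))*((-96 - 91)*(-38) + s(110)) = (40824 - 5)*((-96 - 91)*(-38) - 1*110) = 40819*(-187*(-38) - 110) = 40819*(7106 - 110) = 40819*6996 = 285569724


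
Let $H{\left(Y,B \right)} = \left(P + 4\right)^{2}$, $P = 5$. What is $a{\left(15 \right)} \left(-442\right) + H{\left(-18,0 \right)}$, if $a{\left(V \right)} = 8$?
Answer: $-3455$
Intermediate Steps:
$H{\left(Y,B \right)} = 81$ ($H{\left(Y,B \right)} = \left(5 + 4\right)^{2} = 9^{2} = 81$)
$a{\left(15 \right)} \left(-442\right) + H{\left(-18,0 \right)} = 8 \left(-442\right) + 81 = -3536 + 81 = -3455$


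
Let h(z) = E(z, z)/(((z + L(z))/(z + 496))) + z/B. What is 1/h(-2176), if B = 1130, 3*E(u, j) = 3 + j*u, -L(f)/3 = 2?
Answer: 616415/749072490792 ≈ 8.2290e-7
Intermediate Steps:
L(f) = -6 (L(f) = -3*2 = -6)
E(u, j) = 1 + j*u/3 (E(u, j) = (3 + j*u)/3 = 1 + j*u/3)
h(z) = z/1130 + (1 + z²/3)*(496 + z)/(-6 + z) (h(z) = (1 + z*z/3)/(((z - 6)/(z + 496))) + z/1130 = (1 + z²/3)/(((-6 + z)/(496 + z))) + z*(1/1130) = (1 + z²/3)/(((-6 + z)/(496 + z))) + z/1130 = (1 + z²/3)*((496 + z)/(-6 + z)) + z/1130 = (1 + z²/3)*(496 + z)/(-6 + z) + z/1130 = z/1130 + (1 + z²/3)*(496 + z)/(-6 + z))
1/h(-2176) = 1/((1681440 + 1130*(-2176)³ + 3372*(-2176) + 560483*(-2176)²)/(3390*(-6 - 2176))) = 1/((1/3390)*(1681440 + 1130*(-10303307776) - 7337472 + 560483*4734976)/(-2182)) = 1/((1/3390)*(-1/2182)*(1681440 - 11642737786880 - 7337472 + 2653873553408)) = 1/((1/3390)*(-1/2182)*(-8988869889504)) = 1/(749072490792/616415) = 616415/749072490792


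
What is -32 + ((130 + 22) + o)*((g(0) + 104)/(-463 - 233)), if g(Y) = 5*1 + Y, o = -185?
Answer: -6225/232 ≈ -26.832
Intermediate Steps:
g(Y) = 5 + Y
-32 + ((130 + 22) + o)*((g(0) + 104)/(-463 - 233)) = -32 + ((130 + 22) - 185)*(((5 + 0) + 104)/(-463 - 233)) = -32 + (152 - 185)*((5 + 104)/(-696)) = -32 - 3597*(-1)/696 = -32 - 33*(-109/696) = -32 + 1199/232 = -6225/232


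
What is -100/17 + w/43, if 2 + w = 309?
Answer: 919/731 ≈ 1.2572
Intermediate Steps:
w = 307 (w = -2 + 309 = 307)
-100/17 + w/43 = -100/17 + 307/43 = 919/731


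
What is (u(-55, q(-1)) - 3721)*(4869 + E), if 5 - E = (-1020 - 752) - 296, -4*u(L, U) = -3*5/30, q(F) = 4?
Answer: -103321257/4 ≈ -2.5830e+7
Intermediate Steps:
u(L, U) = 1/8 (u(L, U) = -(-3*5)/(4*30) = -(-15)/(4*30) = -1/4*(-1/2) = 1/8)
E = 2073 (E = 5 - ((-1020 - 752) - 296) = 5 - (-1772 - 296) = 5 - 1*(-2068) = 5 + 2068 = 2073)
(u(-55, q(-1)) - 3721)*(4869 + E) = (1/8 - 3721)*(4869 + 2073) = -29767/8*6942 = -103321257/4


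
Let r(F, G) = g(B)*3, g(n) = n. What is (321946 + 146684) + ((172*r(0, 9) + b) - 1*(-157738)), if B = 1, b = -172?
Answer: 626712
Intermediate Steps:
r(F, G) = 3 (r(F, G) = 1*3 = 3)
(321946 + 146684) + ((172*r(0, 9) + b) - 1*(-157738)) = (321946 + 146684) + ((172*3 - 172) - 1*(-157738)) = 468630 + ((516 - 172) + 157738) = 468630 + (344 + 157738) = 468630 + 158082 = 626712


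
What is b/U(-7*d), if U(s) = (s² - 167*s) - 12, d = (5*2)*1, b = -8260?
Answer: -4130/8289 ≈ -0.49825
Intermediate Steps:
d = 10 (d = 10*1 = 10)
U(s) = -12 + s² - 167*s
b/U(-7*d) = -8260/(-12 + (-7*10)² - (-1169)*10) = -8260/(-12 + (-70)² - 167*(-70)) = -8260/(-12 + 4900 + 11690) = -8260/16578 = -8260*1/16578 = -4130/8289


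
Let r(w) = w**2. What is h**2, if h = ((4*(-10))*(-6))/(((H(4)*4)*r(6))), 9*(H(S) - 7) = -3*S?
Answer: 25/289 ≈ 0.086505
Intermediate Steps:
H(S) = 7 - S/3 (H(S) = 7 + (-3*S)/9 = 7 - S/3)
h = 5/17 (h = ((4*(-10))*(-6))/((((7 - 1/3*4)*4)*6**2)) = (-40*(-6))/((((7 - 4/3)*4)*36)) = 240/((((17/3)*4)*36)) = 240/(((68/3)*36)) = 240/816 = 240*(1/816) = 5/17 ≈ 0.29412)
h**2 = (5/17)**2 = 25/289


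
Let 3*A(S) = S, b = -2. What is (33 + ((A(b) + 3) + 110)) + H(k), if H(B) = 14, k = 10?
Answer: 478/3 ≈ 159.33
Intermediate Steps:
A(S) = S/3
(33 + ((A(b) + 3) + 110)) + H(k) = (33 + (((⅓)*(-2) + 3) + 110)) + 14 = (33 + ((-⅔ + 3) + 110)) + 14 = (33 + (7/3 + 110)) + 14 = (33 + 337/3) + 14 = 436/3 + 14 = 478/3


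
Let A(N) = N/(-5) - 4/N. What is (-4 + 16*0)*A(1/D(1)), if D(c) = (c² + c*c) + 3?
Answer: 2004/25 ≈ 80.160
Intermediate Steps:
D(c) = 3 + 2*c² (D(c) = (c² + c²) + 3 = 2*c² + 3 = 3 + 2*c²)
A(N) = -4/N - N/5 (A(N) = N*(-⅕) - 4/N = -N/5 - 4/N = -4/N - N/5)
(-4 + 16*0)*A(1/D(1)) = (-4 + 16*0)*(-4/(1/(3 + 2*1²)) - 1/(5*(3 + 2*1²))) = (-4 + 0)*(-4/(1/(3 + 2*1)) - 1/(5*(3 + 2*1))) = -4*(-4/(1/(3 + 2)) - 1/(5*(3 + 2))) = -4*(-4/(1/5) - ⅕/5) = -4*(-4/⅕ - ⅕*⅕) = -4*(-4*5 - 1/25) = -4*(-20 - 1/25) = -4*(-501/25) = 2004/25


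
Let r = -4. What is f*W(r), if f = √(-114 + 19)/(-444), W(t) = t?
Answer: I*√95/111 ≈ 0.087809*I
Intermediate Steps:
f = -I*√95/444 (f = √(-95)*(-1/444) = (I*√95)*(-1/444) = -I*√95/444 ≈ -0.021952*I)
f*W(r) = -I*√95/444*(-4) = I*√95/111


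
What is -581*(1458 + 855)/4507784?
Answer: -1343853/4507784 ≈ -0.29812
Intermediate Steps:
-581*(1458 + 855)/4507784 = -581*2313/4507784 = -1343853/4507784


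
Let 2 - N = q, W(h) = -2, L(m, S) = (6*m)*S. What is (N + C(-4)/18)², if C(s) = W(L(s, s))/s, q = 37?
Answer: 1585081/1296 ≈ 1223.1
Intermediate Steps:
L(m, S) = 6*S*m
N = -35 (N = 2 - 1*37 = 2 - 37 = -35)
C(s) = -2/s
(N + C(-4)/18)² = (-35 - 2/(-4)/18)² = (-35 - 2*(-¼)*(1/18))² = (-35 + (½)*(1/18))² = (-35 + 1/36)² = (-1259/36)² = 1585081/1296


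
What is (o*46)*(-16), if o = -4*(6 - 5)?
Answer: 2944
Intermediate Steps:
o = -4 (o = -4*1 = -4)
(o*46)*(-16) = -4*46*(-16) = -184*(-16) = 2944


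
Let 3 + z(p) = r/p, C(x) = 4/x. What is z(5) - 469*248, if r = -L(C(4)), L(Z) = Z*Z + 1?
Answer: -581577/5 ≈ -1.1632e+5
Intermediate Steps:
L(Z) = 1 + Z² (L(Z) = Z² + 1 = 1 + Z²)
r = -2 (r = -(1 + (4/4)²) = -(1 + (4*(¼))²) = -(1 + 1²) = -(1 + 1) = -1*2 = -2)
z(p) = -3 - 2/p
z(5) - 469*248 = (-3 - 2/5) - 469*248 = (-3 - 2*⅕) - 116312 = (-3 - ⅖) - 116312 = -17/5 - 116312 = -581577/5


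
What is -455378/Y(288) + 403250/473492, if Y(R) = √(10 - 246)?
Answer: 201625/236746 + 227689*I*√59/59 ≈ 0.85165 + 29643.0*I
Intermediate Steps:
Y(R) = 2*I*√59 (Y(R) = √(-236) = 2*I*√59)
-455378/Y(288) + 403250/473492 = -455378*(-I*√59/118) + 403250/473492 = -(-227689)*I*√59/59 + 403250*(1/473492) = 227689*I*√59/59 + 201625/236746 = 201625/236746 + 227689*I*√59/59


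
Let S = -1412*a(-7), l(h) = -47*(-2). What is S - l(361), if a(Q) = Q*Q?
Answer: -69282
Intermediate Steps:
a(Q) = Q²
l(h) = 94
S = -69188 (S = -1412*(-7)² = -1412*49 = -69188)
S - l(361) = -69188 - 1*94 = -69188 - 94 = -69282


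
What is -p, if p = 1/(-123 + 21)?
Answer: 1/102 ≈ 0.0098039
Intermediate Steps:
p = -1/102 (p = 1/(-102) = -1/102 ≈ -0.0098039)
-p = -1*(-1/102) = 1/102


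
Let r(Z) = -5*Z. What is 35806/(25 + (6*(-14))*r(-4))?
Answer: -35806/1655 ≈ -21.635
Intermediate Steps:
35806/(25 + (6*(-14))*r(-4)) = 35806/(25 + (6*(-14))*(-5*(-4))) = 35806/(25 - 84*20) = 35806/(25 - 1680) = 35806/(-1655) = 35806*(-1/1655) = -35806/1655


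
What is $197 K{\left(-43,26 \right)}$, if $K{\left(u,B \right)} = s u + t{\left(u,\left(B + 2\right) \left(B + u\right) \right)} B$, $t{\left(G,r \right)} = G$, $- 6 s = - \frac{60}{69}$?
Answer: $- \frac{15281684}{69} \approx -2.2147 \cdot 10^{5}$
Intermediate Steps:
$s = \frac{10}{69}$ ($s = - \frac{\left(-60\right) \frac{1}{69}}{6} = \left(- \frac{1}{6}\right) \left(- \frac{20}{23}\right) = \frac{10}{69} \approx 0.14493$)
$K{\left(u,B \right)} = \frac{10 u}{69} + B u$ ($K{\left(u,B \right)} = \frac{10 u}{69} + u B = \frac{10 u}{69} + B u$)
$197 K{\left(-43,26 \right)} = 197 \cdot \frac{1}{69} \left(-43\right) \left(10 + 69 \cdot 26\right) = 197 \cdot \frac{1}{69} \left(-43\right) \left(10 + 1794\right) = 197 \cdot \frac{1}{69} \left(-43\right) 1804 = 197 \left(- \frac{77572}{69}\right) = - \frac{15281684}{69}$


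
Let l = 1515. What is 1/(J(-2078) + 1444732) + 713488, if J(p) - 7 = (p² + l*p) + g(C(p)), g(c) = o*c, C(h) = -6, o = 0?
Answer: 1865523539665/2614653 ≈ 7.1349e+5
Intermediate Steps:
g(c) = 0 (g(c) = 0*c = 0)
J(p) = 7 + p² + 1515*p (J(p) = 7 + ((p² + 1515*p) + 0) = 7 + (p² + 1515*p) = 7 + p² + 1515*p)
1/(J(-2078) + 1444732) + 713488 = 1/((7 + (-2078)² + 1515*(-2078)) + 1444732) + 713488 = 1/((7 + 4318084 - 3148170) + 1444732) + 713488 = 1/(1169921 + 1444732) + 713488 = 1/2614653 + 713488 = 1865523539665/2614653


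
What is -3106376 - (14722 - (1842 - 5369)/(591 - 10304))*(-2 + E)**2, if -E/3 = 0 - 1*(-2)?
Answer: -39323670664/9713 ≈ -4.0486e+6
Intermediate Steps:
E = -6 (E = -3*(0 - 1*(-2)) = -3*(0 + 2) = -3*2 = -6)
-3106376 - (14722 - (1842 - 5369)/(591 - 10304))*(-2 + E)**2 = -3106376 - (14722 - (1842 - 5369)/(591 - 10304))*(-2 - 6)**2 = -3106376 - (14722 - (-3527)/(-9713))*(-8)**2 = -3106376 - (14722 - (-3527)*(-1)/9713)*64 = -3106376 - (14722 - 1*3527/9713)*64 = -3106376 - (14722 - 3527/9713)*64 = -3106376 - 142991259*64/9713 = -3106376 - 1*9151440576/9713 = -3106376 - 9151440576/9713 = -39323670664/9713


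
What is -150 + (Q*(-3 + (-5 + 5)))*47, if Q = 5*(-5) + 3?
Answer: 2952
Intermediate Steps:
Q = -22 (Q = -25 + 3 = -22)
-150 + (Q*(-3 + (-5 + 5)))*47 = -150 - 22*(-3 + (-5 + 5))*47 = -150 - 22*(-3 + 0)*47 = -150 - 22*(-3)*47 = -150 + 66*47 = -150 + 3102 = 2952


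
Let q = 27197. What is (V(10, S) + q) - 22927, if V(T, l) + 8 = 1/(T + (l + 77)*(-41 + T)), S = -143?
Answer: 8762673/2056 ≈ 4262.0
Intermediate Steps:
V(T, l) = -8 + 1/(T + (-41 + T)*(77 + l)) (V(T, l) = -8 + 1/(T + (l + 77)*(-41 + T)) = -8 + 1/(T + (77 + l)*(-41 + T)) = -8 + 1/(T + (-41 + T)*(77 + l)))
(V(10, S) + q) - 22927 = ((25257 - 624*10 + 328*(-143) - 8*10*(-143))/(-3157 - 41*(-143) + 78*10 + 10*(-143)) + 27197) - 22927 = ((25257 - 6240 - 46904 + 11440)/(-3157 + 5863 + 780 - 1430) + 27197) - 22927 = (-16447/2056 + 27197) - 22927 = 55900585/2056 - 22927 = 8762673/2056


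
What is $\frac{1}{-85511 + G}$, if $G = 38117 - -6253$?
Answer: $- \frac{1}{41141} \approx -2.4307 \cdot 10^{-5}$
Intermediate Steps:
$G = 44370$ ($G = 38117 + 6253 = 44370$)
$\frac{1}{-85511 + G} = \frac{1}{-85511 + 44370} = \frac{1}{-41141} = - \frac{1}{41141}$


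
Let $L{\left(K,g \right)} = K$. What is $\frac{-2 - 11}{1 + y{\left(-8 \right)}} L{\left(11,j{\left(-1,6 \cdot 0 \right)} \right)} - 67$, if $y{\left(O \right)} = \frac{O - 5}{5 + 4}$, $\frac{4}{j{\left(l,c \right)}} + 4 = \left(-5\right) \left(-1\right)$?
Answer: $\frac{1019}{4} \approx 254.75$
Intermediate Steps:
$j{\left(l,c \right)} = 4$ ($j{\left(l,c \right)} = \frac{4}{-4 - -5} = \frac{4}{-4 + 5} = \frac{4}{1} = 4 \cdot 1 = 4$)
$y{\left(O \right)} = - \frac{5}{9} + \frac{O}{9}$ ($y{\left(O \right)} = \frac{-5 + O}{9} = \left(-5 + O\right) \frac{1}{9} = - \frac{5}{9} + \frac{O}{9}$)
$\frac{-2 - 11}{1 + y{\left(-8 \right)}} L{\left(11,j{\left(-1,6 \cdot 0 \right)} \right)} - 67 = \frac{-2 - 11}{1 + \left(- \frac{5}{9} + \frac{1}{9} \left(-8\right)\right)} 11 - 67 = - \frac{13}{1 - \frac{13}{9}} \cdot 11 - 67 = - \frac{13}{- \frac{4}{9}} \cdot 11 - 67 = \left(-13\right) \left(- \frac{9}{4}\right) 11 - 67 = \frac{117}{4} \cdot 11 - 67 = \frac{1287}{4} - 67 = \frac{1019}{4}$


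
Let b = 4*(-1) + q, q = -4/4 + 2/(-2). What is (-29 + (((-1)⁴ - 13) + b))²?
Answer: 2209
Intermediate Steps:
q = -2 (q = -4*¼ + 2*(-½) = -1 - 1 = -2)
b = -6 (b = 4*(-1) - 2 = -4 - 2 = -6)
(-29 + (((-1)⁴ - 13) + b))² = (-29 + (((-1)⁴ - 13) - 6))² = (-29 + ((1 - 13) - 6))² = (-29 + (-12 - 6))² = (-29 - 18)² = (-47)² = 2209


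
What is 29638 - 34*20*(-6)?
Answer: 33718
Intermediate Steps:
29638 - 34*20*(-6) = 29638 - 680*(-6) = 29638 + 4080 = 33718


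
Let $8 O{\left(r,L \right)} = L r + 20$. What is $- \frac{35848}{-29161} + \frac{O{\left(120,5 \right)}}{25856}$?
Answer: $\frac{1858291731}{1507973632} \approx 1.2323$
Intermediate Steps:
$O{\left(r,L \right)} = \frac{5}{2} + \frac{L r}{8}$ ($O{\left(r,L \right)} = \frac{L r + 20}{8} = \frac{20 + L r}{8} = \frac{5}{2} + \frac{L r}{8}$)
$- \frac{35848}{-29161} + \frac{O{\left(120,5 \right)}}{25856} = - \frac{35848}{-29161} + \frac{\frac{5}{2} + \frac{1}{8} \cdot 5 \cdot 120}{25856} = \left(-35848\right) \left(- \frac{1}{29161}\right) + \left(\frac{5}{2} + 75\right) \frac{1}{25856} = \frac{35848}{29161} + \frac{155}{2} \cdot \frac{1}{25856} = \frac{35848}{29161} + \frac{155}{51712} = \frac{1858291731}{1507973632}$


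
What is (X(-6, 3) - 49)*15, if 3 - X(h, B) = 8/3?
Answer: -730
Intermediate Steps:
X(h, B) = 1/3 (X(h, B) = 3 - 8/3 = 1/3)
(X(-6, 3) - 49)*15 = (1/3 - 49)*15 = -146/3*15 = -730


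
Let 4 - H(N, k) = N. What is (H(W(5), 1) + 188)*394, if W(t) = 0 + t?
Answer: 73678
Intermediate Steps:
W(t) = t
H(N, k) = 4 - N
(H(W(5), 1) + 188)*394 = ((4 - 1*5) + 188)*394 = ((4 - 5) + 188)*394 = (-1 + 188)*394 = 187*394 = 73678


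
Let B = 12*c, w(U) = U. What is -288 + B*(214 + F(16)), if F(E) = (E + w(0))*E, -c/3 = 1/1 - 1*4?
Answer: 50472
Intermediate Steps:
c = 9 (c = -3*(1/1 - 1*4) = -3*(1 - 4) = -3*(-3) = 9)
F(E) = E**2 (F(E) = (E + 0)*E = E*E = E**2)
B = 108 (B = 12*9 = 108)
-288 + B*(214 + F(16)) = -288 + 108*(214 + 16**2) = -288 + 108*(214 + 256) = -288 + 108*470 = -288 + 50760 = 50472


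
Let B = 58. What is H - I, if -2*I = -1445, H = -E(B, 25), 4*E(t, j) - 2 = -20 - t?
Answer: -1407/2 ≈ -703.50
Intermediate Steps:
E(t, j) = -9/2 - t/4 (E(t, j) = ½ + (-20 - t)/4 = ½ + (-5 - t/4) = -9/2 - t/4)
H = 19 (H = -(-9/2 - ¼*58) = -(-9/2 - 29/2) = -1*(-19) = 19)
I = 1445/2 (I = -½*(-1445) = 1445/2 ≈ 722.50)
H - I = 19 - 1*1445/2 = 19 - 1445/2 = -1407/2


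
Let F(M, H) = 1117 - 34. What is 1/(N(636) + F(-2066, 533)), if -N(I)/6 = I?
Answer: -1/2733 ≈ -0.00036590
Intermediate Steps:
F(M, H) = 1083
N(I) = -6*I
1/(N(636) + F(-2066, 533)) = 1/(-6*636 + 1083) = 1/(-3816 + 1083) = 1/(-2733) = -1/2733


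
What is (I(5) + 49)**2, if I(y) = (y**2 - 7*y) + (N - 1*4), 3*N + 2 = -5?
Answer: 9604/9 ≈ 1067.1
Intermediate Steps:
N = -7/3 (N = -2/3 + (1/3)*(-5) = -2/3 - 5/3 = -7/3 ≈ -2.3333)
I(y) = -19/3 + y**2 - 7*y (I(y) = (y**2 - 7*y) + (-7/3 - 1*4) = (y**2 - 7*y) + (-7/3 - 4) = (y**2 - 7*y) - 19/3 = -19/3 + y**2 - 7*y)
(I(5) + 49)**2 = ((-19/3 + 5**2 - 7*5) + 49)**2 = ((-19/3 + 25 - 35) + 49)**2 = (-49/3 + 49)**2 = (98/3)**2 = 9604/9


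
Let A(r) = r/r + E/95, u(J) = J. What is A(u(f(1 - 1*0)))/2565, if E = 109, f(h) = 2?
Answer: 68/81225 ≈ 0.00083718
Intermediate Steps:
A(r) = 204/95 (A(r) = r/r + 109/95 = 1 + 109*(1/95) = 1 + 109/95 = 204/95)
A(u(f(1 - 1*0)))/2565 = (204/95)/2565 = (204/95)*(1/2565) = 68/81225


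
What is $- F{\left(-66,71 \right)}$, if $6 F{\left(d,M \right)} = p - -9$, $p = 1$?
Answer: $- \frac{5}{3} \approx -1.6667$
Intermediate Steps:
$F{\left(d,M \right)} = \frac{5}{3}$ ($F{\left(d,M \right)} = \frac{1 - -9}{6} = \frac{1 + 9}{6} = \frac{1}{6} \cdot 10 = \frac{5}{3}$)
$- F{\left(-66,71 \right)} = \left(-1\right) \frac{5}{3} = - \frac{5}{3}$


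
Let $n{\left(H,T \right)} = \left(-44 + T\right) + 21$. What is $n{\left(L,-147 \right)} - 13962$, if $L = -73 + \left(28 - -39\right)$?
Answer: $-14132$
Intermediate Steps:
$L = -6$ ($L = -73 + \left(28 + 39\right) = -73 + 67 = -6$)
$n{\left(H,T \right)} = -23 + T$
$n{\left(L,-147 \right)} - 13962 = \left(-23 - 147\right) - 13962 = -170 - 13962 = -14132$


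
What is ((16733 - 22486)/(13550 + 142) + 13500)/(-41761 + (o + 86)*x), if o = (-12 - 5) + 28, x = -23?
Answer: -184836247/602338464 ≈ -0.30686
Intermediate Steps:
o = 11 (o = -17 + 28 = 11)
((16733 - 22486)/(13550 + 142) + 13500)/(-41761 + (o + 86)*x) = ((16733 - 22486)/(13550 + 142) + 13500)/(-41761 + (11 + 86)*(-23)) = (-5753/13692 + 13500)/(-41761 + 97*(-23)) = (-5753*1/13692 + 13500)/(-41761 - 2231) = (-5753/13692 + 13500)/(-43992) = (184836247/13692)*(-1/43992) = -184836247/602338464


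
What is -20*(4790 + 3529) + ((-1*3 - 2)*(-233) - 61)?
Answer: -165276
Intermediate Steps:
-20*(4790 + 3529) + ((-1*3 - 2)*(-233) - 61) = -20*8319 + ((-3 - 2)*(-233) - 61) = -166380 + (-5*(-233) - 61) = -166380 + (1165 - 61) = -166380 + 1104 = -165276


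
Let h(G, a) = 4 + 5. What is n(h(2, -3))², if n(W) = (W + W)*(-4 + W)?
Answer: 8100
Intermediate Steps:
h(G, a) = 9
n(W) = 2*W*(-4 + W) (n(W) = (2*W)*(-4 + W) = 2*W*(-4 + W))
n(h(2, -3))² = (2*9*(-4 + 9))² = (2*9*5)² = 90² = 8100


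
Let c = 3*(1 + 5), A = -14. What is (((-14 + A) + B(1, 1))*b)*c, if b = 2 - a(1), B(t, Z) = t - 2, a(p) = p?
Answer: -522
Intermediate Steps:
B(t, Z) = -2 + t
b = 1 (b = 2 - 1*1 = 2 - 1 = 1)
c = 18 (c = 3*6 = 18)
(((-14 + A) + B(1, 1))*b)*c = (((-14 - 14) + (-2 + 1))*1)*18 = ((-28 - 1)*1)*18 = -29*1*18 = -29*18 = -522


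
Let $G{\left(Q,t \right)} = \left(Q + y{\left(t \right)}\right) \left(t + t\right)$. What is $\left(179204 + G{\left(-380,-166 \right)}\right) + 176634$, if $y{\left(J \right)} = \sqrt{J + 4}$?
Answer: $481998 - 2988 i \sqrt{2} \approx 4.82 \cdot 10^{5} - 4225.7 i$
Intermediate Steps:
$y{\left(J \right)} = \sqrt{4 + J}$
$G{\left(Q,t \right)} = 2 t \left(Q + \sqrt{4 + t}\right)$ ($G{\left(Q,t \right)} = \left(Q + \sqrt{4 + t}\right) \left(t + t\right) = \left(Q + \sqrt{4 + t}\right) 2 t = 2 t \left(Q + \sqrt{4 + t}\right)$)
$\left(179204 + G{\left(-380,-166 \right)}\right) + 176634 = \left(179204 + 2 \left(-166\right) \left(-380 + \sqrt{4 - 166}\right)\right) + 176634 = \left(179204 + 2 \left(-166\right) \left(-380 + \sqrt{-162}\right)\right) + 176634 = \left(179204 + 2 \left(-166\right) \left(-380 + 9 i \sqrt{2}\right)\right) + 176634 = \left(179204 + \left(126160 - 2988 i \sqrt{2}\right)\right) + 176634 = \left(305364 - 2988 i \sqrt{2}\right) + 176634 = 481998 - 2988 i \sqrt{2}$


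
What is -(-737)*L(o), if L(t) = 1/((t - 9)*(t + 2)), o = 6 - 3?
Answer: -737/30 ≈ -24.567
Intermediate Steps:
o = 3
L(t) = 1/((-9 + t)*(2 + t))
-(-737)*L(o) = -(-737)/(-18 + 3² - 7*3) = -(-737)/(-18 + 9 - 21) = -(-737)/(-30) = -(-737)*(-1)/30 = -1*737/30 = -737/30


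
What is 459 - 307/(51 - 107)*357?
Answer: 19329/8 ≈ 2416.1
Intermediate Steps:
459 - 307/(51 - 107)*357 = 459 - 307/(-56)*357 = 459 - 307*(-1/56)*357 = 459 + (307/56)*357 = 459 + 15657/8 = 19329/8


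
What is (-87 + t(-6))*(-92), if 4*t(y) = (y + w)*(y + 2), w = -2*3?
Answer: 6900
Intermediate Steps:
w = -6
t(y) = (-6 + y)*(2 + y)/4 (t(y) = ((y - 6)*(y + 2))/4 = ((-6 + y)*(2 + y))/4 = (-6 + y)*(2 + y)/4)
(-87 + t(-6))*(-92) = (-87 + (-3 - 1*(-6) + (¼)*(-6)²))*(-92) = (-87 + (-3 + 6 + (¼)*36))*(-92) = (-87 + (-3 + 6 + 9))*(-92) = (-87 + 12)*(-92) = -75*(-92) = 6900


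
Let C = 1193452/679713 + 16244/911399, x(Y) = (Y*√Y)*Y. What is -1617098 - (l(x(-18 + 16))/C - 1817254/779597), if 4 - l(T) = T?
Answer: -346295024739690536470899/214145983091505010 + 619489748487*I*√2/274688054330 ≈ -1.6171e+6 + 3.1894*I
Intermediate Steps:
x(Y) = Y^(5/2) (x(Y) = Y^(3/2)*Y = Y^(5/2))
l(T) = 4 - T
C = 1098752217320/619489748487 (C = 1193452*(1/679713) + 16244*(1/911399) = 1193452/679713 + 16244/911399 = 1098752217320/619489748487 ≈ 1.7736)
-1617098 - (l(x(-18 + 16))/C - 1817254/779597) = -1617098 - ((4 - (-18 + 16)^(5/2))/(1098752217320/619489748487) - 1817254/779597) = -1617098 - ((4 - (-2)^(5/2))*(619489748487/1098752217320) - 1817254*1/779597) = -1617098 - ((4 - 4*I*√2)*(619489748487/1098752217320) - 1817254/779597) = -1617098 - ((619489748487/274688054330 - 619489748487*I*√2/274688054330) - 1817254/779597) = -1617098 - (-16225616032190081/214145983091505010 - 619489748487*I*√2/274688054330) = -1617098 + (16225616032190081/214145983091505010 + 619489748487*I*√2/274688054330) = -346295024739690536470899/214145983091505010 + 619489748487*I*√2/274688054330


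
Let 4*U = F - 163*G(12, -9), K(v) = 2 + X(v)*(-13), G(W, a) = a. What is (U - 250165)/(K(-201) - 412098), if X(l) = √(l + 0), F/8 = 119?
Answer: 102842780784/169823147185 - 12977133*I*√201/679292588740 ≈ 0.60559 - 0.00027084*I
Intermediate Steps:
F = 952 (F = 8*119 = 952)
X(l) = √l
K(v) = 2 - 13*√v (K(v) = 2 + √v*(-13) = 2 - 13*√v)
U = 2419/4 (U = (952 - 163*(-9))/4 = (952 + 1467)/4 = (¼)*2419 = 2419/4 ≈ 604.75)
(U - 250165)/(K(-201) - 412098) = (2419/4 - 250165)/((2 - 13*I*√201) - 412098) = -998241/(4*((2 - 13*I*√201) - 412098)) = -998241/(4*(-412096 - 13*I*√201))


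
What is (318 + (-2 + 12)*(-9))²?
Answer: 51984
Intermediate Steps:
(318 + (-2 + 12)*(-9))² = (318 + 10*(-9))² = (318 - 90)² = 228² = 51984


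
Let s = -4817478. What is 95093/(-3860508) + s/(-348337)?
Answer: 18564787948483/1344757775196 ≈ 13.805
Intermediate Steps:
95093/(-3860508) + s/(-348337) = 95093/(-3860508) - 4817478/(-348337) = 95093*(-1/3860508) - 4817478*(-1/348337) = -95093/3860508 + 4817478/348337 = 18564787948483/1344757775196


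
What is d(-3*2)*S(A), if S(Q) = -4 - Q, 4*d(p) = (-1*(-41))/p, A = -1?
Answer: 41/8 ≈ 5.1250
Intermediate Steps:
d(p) = 41/(4*p) (d(p) = ((-1*(-41))/p)/4 = (41/p)/4 = 41/(4*p))
d(-3*2)*S(A) = (41/(4*((-3*2))))*(-4 - 1*(-1)) = ((41/4)/(-6))*(-4 + 1) = ((41/4)*(-⅙))*(-3) = -41/24*(-3) = 41/8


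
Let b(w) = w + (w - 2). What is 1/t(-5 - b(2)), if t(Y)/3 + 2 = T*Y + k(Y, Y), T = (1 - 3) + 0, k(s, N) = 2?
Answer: 1/42 ≈ 0.023810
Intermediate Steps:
T = -2 (T = -2 + 0 = -2)
b(w) = -2 + 2*w (b(w) = w + (-2 + w) = -2 + 2*w)
t(Y) = -6*Y (t(Y) = -6 + 3*(-2*Y + 2) = -6 + 3*(2 - 2*Y) = -6 + (6 - 6*Y) = -6*Y)
1/t(-5 - b(2)) = 1/(-6*(-5 - (-2 + 2*2))) = 1/(-6*(-5 - (-2 + 4))) = 1/(-6*(-5 - 1*2)) = 1/(-6*(-5 - 2)) = 1/(-6*(-7)) = 1/42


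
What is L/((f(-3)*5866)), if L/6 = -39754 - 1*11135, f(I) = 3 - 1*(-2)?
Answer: -152667/14665 ≈ -10.410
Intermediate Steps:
f(I) = 5 (f(I) = 3 + 2 = 5)
L = -305334 (L = 6*(-39754 - 1*11135) = 6*(-39754 - 11135) = 6*(-50889) = -305334)
L/((f(-3)*5866)) = -305334/(5*5866) = -305334/29330 = -305334*1/29330 = -152667/14665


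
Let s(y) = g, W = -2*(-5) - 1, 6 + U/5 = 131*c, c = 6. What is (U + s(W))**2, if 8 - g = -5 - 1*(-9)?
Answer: 15241216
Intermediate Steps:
U = 3900 (U = -30 + 5*(131*6) = -30 + 5*786 = -30 + 3930 = 3900)
W = 9 (W = 10 - 1 = 9)
g = 4 (g = 8 - (-5 - 1*(-9)) = 8 - (-5 + 9) = 8 - 1*4 = 8 - 4 = 4)
s(y) = 4
(U + s(W))**2 = (3900 + 4)**2 = 3904**2 = 15241216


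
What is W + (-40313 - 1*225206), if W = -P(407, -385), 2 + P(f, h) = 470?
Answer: -265987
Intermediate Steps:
P(f, h) = 468 (P(f, h) = -2 + 470 = 468)
W = -468 (W = -1*468 = -468)
W + (-40313 - 1*225206) = -468 + (-40313 - 1*225206) = -468 + (-40313 - 225206) = -468 - 265519 = -265987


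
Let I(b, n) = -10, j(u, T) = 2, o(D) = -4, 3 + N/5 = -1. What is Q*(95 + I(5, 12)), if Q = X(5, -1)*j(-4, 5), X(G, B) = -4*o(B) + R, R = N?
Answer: -680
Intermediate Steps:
N = -20 (N = -15 + 5*(-1) = -15 - 5 = -20)
R = -20
X(G, B) = -4 (X(G, B) = -4*(-4) - 20 = 16 - 20 = -4)
Q = -8 (Q = -4*2 = -8)
Q*(95 + I(5, 12)) = -8*(95 - 10) = -8*85 = -680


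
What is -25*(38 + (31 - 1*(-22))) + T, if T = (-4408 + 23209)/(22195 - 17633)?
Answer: -10359749/4562 ≈ -2270.9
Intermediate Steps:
T = 18801/4562 ≈ 4.1212
-25*(38 + (31 - 1*(-22))) + T = -25*(38 + (31 - 1*(-22))) + 18801/4562 = -25*(38 + (31 + 22)) + 18801/4562 = -25*(38 + 53) + 18801/4562 = -25*91 + 18801/4562 = -2275 + 18801/4562 = -10359749/4562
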